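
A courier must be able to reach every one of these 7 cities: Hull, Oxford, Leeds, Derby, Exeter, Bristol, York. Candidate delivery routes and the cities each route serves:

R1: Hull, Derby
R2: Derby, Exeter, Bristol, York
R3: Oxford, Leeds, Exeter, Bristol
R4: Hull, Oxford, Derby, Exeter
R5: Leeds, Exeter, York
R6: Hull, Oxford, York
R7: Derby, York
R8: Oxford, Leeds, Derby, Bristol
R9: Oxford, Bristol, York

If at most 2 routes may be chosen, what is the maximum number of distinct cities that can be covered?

6

Choosing R1, R3 covers {Hull, Oxford, Leeds, Derby, Exeter, Bristol} — 6 cities.
No choice of 2 routes does better; here York is left uncovered.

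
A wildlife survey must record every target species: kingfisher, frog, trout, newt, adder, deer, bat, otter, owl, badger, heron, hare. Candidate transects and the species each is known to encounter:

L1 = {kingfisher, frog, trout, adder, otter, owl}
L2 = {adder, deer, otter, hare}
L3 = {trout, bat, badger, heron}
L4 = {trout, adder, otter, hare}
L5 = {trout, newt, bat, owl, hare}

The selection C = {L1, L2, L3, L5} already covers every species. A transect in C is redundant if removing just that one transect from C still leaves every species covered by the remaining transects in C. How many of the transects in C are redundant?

0

Drop L1: kingfisher, frog uncovered — not redundant.
Drop L2: deer uncovered — not redundant.
Drop L3: badger, heron uncovered — not redundant.
Drop L5: newt uncovered — not redundant.
None of the transects in C is redundant.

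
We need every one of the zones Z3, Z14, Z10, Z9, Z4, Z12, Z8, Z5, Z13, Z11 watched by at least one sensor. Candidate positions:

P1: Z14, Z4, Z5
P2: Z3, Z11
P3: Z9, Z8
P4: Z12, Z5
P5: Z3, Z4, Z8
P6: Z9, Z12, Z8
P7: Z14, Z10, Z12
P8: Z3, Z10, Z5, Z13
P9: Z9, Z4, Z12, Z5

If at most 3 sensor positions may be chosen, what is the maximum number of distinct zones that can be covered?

9

Choosing P1, P6, P8 covers {Z3, Z14, Z10, Z9, Z4, Z12, Z8, Z5, Z13} — 9 zones.
No choice of 3 sensor positions does better; here Z11 is left uncovered.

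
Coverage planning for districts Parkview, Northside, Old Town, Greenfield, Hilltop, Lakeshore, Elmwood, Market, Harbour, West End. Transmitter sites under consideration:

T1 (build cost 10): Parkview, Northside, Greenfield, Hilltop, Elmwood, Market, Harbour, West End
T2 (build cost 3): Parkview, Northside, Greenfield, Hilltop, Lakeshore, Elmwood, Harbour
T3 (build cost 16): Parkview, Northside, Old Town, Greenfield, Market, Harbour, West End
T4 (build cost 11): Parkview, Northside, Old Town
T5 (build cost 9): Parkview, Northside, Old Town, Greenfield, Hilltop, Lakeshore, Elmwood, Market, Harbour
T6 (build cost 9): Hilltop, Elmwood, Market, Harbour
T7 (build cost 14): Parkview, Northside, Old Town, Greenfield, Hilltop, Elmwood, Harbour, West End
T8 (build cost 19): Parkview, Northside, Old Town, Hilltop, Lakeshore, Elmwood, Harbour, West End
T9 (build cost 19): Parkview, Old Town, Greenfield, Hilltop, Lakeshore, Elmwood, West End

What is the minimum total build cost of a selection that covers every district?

T1, T5 cover every district at build cost 10 + 9 = 19.
Any cover uses at least 2 transmitter sites; among all covering selections none totals below 19.

19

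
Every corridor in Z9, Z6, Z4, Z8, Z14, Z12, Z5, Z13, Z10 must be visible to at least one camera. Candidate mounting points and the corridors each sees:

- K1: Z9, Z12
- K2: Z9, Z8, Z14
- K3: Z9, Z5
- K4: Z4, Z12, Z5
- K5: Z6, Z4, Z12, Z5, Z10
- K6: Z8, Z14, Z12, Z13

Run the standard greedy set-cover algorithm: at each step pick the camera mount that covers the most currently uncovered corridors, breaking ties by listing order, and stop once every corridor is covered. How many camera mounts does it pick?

Pick 1: K5 covers 5 new corridors (Z6, Z4, Z12, Z5, Z10).
Pick 2: K2 covers 3 new corridors (Z9, Z8, Z14).
Pick 3: K6 covers 1 new corridors (Z13).
Greedy uses 3 camera mounts.

3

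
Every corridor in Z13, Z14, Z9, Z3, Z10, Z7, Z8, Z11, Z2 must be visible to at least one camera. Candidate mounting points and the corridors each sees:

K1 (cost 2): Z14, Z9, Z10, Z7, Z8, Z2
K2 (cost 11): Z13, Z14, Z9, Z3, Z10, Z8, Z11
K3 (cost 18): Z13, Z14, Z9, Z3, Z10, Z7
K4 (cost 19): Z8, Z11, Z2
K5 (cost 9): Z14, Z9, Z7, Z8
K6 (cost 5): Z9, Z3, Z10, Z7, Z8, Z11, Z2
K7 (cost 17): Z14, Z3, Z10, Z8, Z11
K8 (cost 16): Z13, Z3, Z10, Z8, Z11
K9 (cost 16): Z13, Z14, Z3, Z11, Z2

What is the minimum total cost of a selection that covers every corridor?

K1, K2 cover every corridor at cost 2 + 11 = 13.
Any cover uses at least 2 camera mounts; among all covering selections none totals below 13.

13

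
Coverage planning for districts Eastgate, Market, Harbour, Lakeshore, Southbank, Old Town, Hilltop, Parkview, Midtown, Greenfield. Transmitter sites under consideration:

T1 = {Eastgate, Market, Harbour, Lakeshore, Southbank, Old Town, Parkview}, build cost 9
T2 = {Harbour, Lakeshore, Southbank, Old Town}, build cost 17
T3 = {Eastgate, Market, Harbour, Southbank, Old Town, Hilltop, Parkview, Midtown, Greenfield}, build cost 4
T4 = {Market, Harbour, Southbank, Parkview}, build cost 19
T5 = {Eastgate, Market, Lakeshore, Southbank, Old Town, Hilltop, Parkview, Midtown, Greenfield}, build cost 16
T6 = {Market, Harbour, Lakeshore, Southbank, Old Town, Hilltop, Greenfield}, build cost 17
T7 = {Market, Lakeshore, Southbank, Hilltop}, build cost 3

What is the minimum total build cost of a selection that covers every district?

7

T3, T7 cover every district at build cost 4 + 3 = 7.
Any cover uses at least 2 transmitter sites; among all covering selections none totals below 7.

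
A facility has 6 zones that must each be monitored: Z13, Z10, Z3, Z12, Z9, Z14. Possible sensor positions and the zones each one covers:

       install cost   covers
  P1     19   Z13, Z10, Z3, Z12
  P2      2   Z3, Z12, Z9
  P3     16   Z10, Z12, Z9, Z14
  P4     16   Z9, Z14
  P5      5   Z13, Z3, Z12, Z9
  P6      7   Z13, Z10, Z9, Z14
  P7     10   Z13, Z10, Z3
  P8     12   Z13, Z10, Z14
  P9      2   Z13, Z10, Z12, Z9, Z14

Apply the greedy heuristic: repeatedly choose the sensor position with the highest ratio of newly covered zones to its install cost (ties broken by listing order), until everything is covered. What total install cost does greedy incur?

4

Pick 1: P9 adds 5 new (Z13, Z10, Z12, Z9, Z14) at install cost 2 (ratio 5/2).
Pick 2: P2 adds 1 new (Z3) at install cost 2 (ratio 1/2).
Greedy total install cost: 2 + 2 = 4.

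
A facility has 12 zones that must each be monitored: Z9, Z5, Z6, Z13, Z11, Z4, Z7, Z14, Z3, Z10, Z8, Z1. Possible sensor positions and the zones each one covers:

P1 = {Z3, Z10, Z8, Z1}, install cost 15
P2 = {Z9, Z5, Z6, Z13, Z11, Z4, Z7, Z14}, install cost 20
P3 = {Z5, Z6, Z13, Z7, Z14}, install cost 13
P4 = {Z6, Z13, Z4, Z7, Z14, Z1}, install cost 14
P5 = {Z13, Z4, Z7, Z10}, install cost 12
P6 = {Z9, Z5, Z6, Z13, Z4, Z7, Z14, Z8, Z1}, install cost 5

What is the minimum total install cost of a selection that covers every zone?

35

P1, P2 cover every zone at install cost 15 + 20 = 35.
Any cover uses at least 2 sensor positions; among all covering selections none totals below 35.
Greedy by coverage-per-install cost would pick P6, P1, P2 for 40 — worse than the optimum 35.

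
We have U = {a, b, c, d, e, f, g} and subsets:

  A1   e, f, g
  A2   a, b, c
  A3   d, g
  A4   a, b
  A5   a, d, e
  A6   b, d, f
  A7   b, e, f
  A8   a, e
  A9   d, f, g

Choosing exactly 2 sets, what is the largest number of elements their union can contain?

Choosing A1, A2 covers {a, b, c, e, f, g} — 6 elements.
No choice of 2 sets does better; here d is left uncovered.

6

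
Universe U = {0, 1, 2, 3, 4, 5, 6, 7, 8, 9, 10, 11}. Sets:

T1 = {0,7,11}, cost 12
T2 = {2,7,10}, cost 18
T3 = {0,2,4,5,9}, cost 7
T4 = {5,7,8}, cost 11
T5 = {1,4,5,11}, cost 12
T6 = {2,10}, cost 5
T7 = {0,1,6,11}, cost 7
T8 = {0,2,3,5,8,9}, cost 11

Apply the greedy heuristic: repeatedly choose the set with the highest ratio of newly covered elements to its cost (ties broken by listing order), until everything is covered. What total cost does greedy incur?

Pick 1: T3 adds 5 new (0, 2, 4, 5, 9) at cost 7 (ratio 5/7).
Pick 2: T7 adds 3 new (1, 6, 11) at cost 7 (ratio 3/7).
Pick 3: T6 adds 1 new (10) at cost 5 (ratio 1/5).
Pick 4: T4 adds 2 new (7, 8) at cost 11 (ratio 2/11).
Pick 5: T8 adds 1 new (3) at cost 11 (ratio 1/11).
Greedy total cost: 7 + 7 + 5 + 11 + 11 = 41.

41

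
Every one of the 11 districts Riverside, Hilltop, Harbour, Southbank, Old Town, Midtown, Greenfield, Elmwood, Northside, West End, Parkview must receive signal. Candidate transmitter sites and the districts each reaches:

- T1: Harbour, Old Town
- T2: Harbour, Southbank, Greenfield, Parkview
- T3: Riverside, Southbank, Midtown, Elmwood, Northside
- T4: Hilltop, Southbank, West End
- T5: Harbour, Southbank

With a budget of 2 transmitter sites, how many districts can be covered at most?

Choosing T2, T3 covers {Riverside, Harbour, Southbank, Midtown, Greenfield, Elmwood, Northside, Parkview} — 8 districts.
No choice of 2 transmitter sites does better; here Hilltop, Old Town, West End are left uncovered.

8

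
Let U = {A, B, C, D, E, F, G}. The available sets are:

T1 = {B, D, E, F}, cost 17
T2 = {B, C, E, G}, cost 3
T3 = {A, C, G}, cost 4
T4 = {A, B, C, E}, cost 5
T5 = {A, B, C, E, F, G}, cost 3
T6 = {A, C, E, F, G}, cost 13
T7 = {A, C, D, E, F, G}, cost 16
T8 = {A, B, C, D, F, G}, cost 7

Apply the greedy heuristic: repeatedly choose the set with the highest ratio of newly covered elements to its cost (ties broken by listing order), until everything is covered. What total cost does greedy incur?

10

Pick 1: T5 adds 6 new (A, B, C, E, F, G) at cost 3 (ratio 6/3).
Pick 2: T8 adds 1 new (D) at cost 7 (ratio 1/7).
Greedy total cost: 3 + 7 = 10.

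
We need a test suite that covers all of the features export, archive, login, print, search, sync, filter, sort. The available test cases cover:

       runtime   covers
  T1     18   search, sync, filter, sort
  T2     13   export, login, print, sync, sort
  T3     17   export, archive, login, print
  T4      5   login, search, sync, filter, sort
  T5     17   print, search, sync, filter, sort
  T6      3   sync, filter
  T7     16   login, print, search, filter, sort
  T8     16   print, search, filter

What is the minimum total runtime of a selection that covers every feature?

T3, T4 cover every feature at runtime 17 + 5 = 22.
Any cover uses at least 2 test cases; among all covering selections none totals below 22.

22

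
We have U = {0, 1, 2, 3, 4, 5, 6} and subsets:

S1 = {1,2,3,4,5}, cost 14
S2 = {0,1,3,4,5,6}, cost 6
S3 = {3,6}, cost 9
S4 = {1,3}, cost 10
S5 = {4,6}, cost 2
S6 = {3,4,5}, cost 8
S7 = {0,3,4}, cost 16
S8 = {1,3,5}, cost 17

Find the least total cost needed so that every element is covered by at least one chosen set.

20

S1, S2 cover every element at cost 14 + 6 = 20.
Any cover uses at least 2 sets; among all covering selections none totals below 20.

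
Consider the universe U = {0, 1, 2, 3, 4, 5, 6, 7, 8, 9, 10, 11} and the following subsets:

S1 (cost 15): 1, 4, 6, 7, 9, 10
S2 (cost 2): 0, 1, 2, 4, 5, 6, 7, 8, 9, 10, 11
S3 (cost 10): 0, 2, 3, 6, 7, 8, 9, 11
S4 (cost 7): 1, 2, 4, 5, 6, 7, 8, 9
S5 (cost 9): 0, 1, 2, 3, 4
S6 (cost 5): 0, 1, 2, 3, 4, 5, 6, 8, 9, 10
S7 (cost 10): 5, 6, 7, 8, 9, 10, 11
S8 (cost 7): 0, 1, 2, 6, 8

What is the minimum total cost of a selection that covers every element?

S2, S6 cover every element at cost 2 + 5 = 7.
Any cover uses at least 2 sets; among all covering selections none totals below 7.

7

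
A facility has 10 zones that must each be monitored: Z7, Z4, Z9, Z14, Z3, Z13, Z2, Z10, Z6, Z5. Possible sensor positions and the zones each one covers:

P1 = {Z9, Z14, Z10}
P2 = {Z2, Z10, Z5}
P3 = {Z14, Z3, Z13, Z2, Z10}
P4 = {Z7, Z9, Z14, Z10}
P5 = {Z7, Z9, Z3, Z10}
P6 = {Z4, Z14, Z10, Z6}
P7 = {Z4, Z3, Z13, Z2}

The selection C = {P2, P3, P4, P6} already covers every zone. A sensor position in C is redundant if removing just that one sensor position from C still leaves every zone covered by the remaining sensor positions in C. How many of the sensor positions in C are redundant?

Drop P2: Z5 uncovered — not redundant.
Drop P3: Z3, Z13 uncovered — not redundant.
Drop P4: Z7, Z9 uncovered — not redundant.
Drop P6: Z4, Z6 uncovered — not redundant.
None of the sensor positions in C is redundant.

0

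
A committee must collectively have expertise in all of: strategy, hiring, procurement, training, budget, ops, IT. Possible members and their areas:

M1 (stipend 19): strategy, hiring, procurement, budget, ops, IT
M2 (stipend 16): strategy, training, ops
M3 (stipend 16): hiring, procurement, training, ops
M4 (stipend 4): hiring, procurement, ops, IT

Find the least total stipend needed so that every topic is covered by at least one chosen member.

M1, M2 cover every topic at stipend 19 + 16 = 35.
Any cover uses at least 2 members; among all covering selections none totals below 35.
Greedy by coverage-per-stipend would pick M4, M2, M1 for 39 — worse than the optimum 35.

35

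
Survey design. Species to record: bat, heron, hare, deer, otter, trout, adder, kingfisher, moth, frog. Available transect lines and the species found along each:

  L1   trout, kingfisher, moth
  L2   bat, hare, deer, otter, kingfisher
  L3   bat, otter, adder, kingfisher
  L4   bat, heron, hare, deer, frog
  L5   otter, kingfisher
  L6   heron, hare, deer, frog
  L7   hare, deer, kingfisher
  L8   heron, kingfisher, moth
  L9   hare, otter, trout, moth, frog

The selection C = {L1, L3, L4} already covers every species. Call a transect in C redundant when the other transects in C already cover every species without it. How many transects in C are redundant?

0

Drop L1: trout, moth uncovered — not redundant.
Drop L3: otter, adder uncovered — not redundant.
Drop L4: heron, hare, deer, frog uncovered — not redundant.
None of the transects in C is redundant.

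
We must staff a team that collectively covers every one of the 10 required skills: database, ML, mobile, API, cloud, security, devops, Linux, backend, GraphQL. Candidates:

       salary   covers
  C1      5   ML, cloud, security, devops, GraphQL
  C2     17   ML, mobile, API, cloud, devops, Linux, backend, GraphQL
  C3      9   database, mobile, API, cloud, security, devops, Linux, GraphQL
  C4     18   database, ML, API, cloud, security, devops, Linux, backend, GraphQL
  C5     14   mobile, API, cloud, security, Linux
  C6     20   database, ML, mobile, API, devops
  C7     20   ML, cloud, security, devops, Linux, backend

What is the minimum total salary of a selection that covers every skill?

C2, C3 cover every skill at salary 17 + 9 = 26.
Any cover uses at least 2 candidates; among all covering selections none totals below 26.
Greedy by coverage-per-salary would pick C1, C3, C2 for 31 — worse than the optimum 26.

26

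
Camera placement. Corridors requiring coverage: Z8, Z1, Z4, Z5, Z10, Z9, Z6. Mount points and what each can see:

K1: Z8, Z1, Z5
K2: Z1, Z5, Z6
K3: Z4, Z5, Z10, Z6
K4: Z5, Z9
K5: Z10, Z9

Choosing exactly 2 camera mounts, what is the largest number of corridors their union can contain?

Choosing K1, K3 covers {Z8, Z1, Z4, Z5, Z10, Z6} — 6 corridors.
No choice of 2 camera mounts does better; here Z9 is left uncovered.

6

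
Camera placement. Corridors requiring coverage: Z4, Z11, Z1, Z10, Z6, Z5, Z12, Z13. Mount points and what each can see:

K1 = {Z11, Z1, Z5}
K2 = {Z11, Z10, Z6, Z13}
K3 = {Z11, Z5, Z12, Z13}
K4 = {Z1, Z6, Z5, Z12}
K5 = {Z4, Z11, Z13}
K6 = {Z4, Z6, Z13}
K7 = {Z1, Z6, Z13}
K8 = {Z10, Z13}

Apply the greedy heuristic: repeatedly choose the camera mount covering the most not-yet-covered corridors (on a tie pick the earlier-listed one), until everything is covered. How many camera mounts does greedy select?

3

Pick 1: K2 covers 4 new corridors (Z11, Z10, Z6, Z13).
Pick 2: K4 covers 3 new corridors (Z1, Z5, Z12).
Pick 3: K5 covers 1 new corridors (Z4).
Greedy uses 3 camera mounts.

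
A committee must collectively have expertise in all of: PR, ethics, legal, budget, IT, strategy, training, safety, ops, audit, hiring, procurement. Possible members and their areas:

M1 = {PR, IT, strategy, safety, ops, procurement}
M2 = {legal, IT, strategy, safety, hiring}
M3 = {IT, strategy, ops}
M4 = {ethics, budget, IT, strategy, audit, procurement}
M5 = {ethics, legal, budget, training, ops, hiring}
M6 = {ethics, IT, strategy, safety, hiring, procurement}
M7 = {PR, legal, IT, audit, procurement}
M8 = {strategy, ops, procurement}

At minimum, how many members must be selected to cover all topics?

M1, M4, M5 together cover {PR, ethics, legal, budget, IT, strategy, training, safety, ops, audit, hiring, procurement} — every topic.
No 2 of the 8 members cover everything (all 28 pairs fall short), so 3 is minimum.

3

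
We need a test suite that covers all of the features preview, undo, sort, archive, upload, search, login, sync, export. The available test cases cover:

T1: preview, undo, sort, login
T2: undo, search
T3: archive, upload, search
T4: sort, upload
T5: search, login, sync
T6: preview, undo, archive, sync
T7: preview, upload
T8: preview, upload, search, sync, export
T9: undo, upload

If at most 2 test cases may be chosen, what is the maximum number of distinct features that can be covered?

8

Choosing T1, T8 covers {preview, undo, sort, upload, search, login, sync, export} — 8 features.
No choice of 2 test cases does better; here archive is left uncovered.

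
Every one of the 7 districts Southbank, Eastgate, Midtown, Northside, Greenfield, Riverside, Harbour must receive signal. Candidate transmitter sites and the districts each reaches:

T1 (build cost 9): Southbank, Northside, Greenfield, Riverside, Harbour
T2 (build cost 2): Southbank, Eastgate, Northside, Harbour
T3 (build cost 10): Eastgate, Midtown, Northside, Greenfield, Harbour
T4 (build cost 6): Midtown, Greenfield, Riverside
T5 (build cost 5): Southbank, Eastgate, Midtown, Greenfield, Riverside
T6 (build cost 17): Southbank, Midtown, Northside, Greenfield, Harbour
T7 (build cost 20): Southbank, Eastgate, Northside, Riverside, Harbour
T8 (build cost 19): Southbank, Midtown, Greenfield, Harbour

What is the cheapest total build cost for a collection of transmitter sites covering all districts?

7

T2, T5 cover every district at build cost 2 + 5 = 7.
Any cover uses at least 2 transmitter sites; among all covering selections none totals below 7.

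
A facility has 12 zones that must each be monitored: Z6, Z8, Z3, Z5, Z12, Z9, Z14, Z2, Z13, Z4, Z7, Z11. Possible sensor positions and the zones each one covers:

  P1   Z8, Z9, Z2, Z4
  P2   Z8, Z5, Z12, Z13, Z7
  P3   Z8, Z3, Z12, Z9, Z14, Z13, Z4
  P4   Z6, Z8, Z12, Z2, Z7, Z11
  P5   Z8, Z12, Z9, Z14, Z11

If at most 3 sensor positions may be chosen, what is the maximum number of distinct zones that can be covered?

12

Choosing P2, P3, P4 covers {Z6, Z8, Z3, Z5, Z12, Z9, Z14, Z2, Z13, Z4, Z7, Z11} — 12 zones.
That is all 12 zones.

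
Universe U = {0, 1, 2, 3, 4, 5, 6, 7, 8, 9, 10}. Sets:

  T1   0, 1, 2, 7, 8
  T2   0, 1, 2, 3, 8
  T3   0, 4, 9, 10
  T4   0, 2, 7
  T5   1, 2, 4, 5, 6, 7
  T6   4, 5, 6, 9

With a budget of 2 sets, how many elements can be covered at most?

Choosing T1, T6 covers {0, 1, 2, 4, 5, 6, 7, 8, 9} — 9 elements.
No choice of 2 sets does better; here 3, 10 are left uncovered.

9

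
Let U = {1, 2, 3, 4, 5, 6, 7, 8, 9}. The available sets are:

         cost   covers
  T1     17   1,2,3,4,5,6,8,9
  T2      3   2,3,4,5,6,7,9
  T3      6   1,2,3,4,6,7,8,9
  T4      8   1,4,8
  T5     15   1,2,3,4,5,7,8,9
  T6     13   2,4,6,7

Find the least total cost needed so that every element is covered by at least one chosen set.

T2, T3 cover every element at cost 3 + 6 = 9.
Any cover uses at least 2 sets; among all covering selections none totals below 9.

9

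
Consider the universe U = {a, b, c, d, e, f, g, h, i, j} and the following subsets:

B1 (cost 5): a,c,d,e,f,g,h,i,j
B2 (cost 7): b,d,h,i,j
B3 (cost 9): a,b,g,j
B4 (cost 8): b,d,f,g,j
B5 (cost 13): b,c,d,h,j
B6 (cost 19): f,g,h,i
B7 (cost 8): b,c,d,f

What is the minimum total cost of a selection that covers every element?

B1, B2 cover every element at cost 5 + 7 = 12.
Any cover uses at least 2 sets; among all covering selections none totals below 12.

12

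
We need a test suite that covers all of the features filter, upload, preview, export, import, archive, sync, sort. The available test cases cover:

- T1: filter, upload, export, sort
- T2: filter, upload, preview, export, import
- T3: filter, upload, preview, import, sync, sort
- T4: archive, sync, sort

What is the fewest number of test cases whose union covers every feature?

2

T2, T4 together cover {filter, upload, preview, export, import, archive, sync, sort} — every feature.
No single test case contains all 8 features, so 2 is optimal.
Greedy (largest uncovered first) would take T3, T1, T4 — 3 test cases — but 2 suffice.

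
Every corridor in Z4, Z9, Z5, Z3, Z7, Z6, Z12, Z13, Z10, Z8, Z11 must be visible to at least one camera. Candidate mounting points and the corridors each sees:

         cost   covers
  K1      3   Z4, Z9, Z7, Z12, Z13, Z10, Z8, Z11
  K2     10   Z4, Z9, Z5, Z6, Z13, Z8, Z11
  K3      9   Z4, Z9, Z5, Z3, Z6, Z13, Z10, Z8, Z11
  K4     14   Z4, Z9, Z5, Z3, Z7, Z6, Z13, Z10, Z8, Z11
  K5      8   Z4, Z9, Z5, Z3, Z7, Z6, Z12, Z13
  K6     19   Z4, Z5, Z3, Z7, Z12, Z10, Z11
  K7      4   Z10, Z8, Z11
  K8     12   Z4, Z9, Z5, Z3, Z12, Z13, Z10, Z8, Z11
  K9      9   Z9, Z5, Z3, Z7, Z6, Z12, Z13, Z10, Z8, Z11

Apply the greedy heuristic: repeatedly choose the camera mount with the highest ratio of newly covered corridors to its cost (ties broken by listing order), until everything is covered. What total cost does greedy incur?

11

Pick 1: K1 adds 8 new (Z4, Z9, Z7, Z12, Z13, Z10, Z8, Z11) at cost 3 (ratio 8/3).
Pick 2: K5 adds 3 new (Z5, Z3, Z6) at cost 8 (ratio 3/8).
Greedy total cost: 3 + 8 = 11.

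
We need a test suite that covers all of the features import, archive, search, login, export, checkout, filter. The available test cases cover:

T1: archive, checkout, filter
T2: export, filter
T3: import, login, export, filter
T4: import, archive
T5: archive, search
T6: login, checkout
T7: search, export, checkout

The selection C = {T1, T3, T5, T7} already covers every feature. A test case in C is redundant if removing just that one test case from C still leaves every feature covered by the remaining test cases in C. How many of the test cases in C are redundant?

3

Drop T1: the rest still cover every feature — redundant.
Drop T3: import, login uncovered — not redundant.
Drop T5: the rest still cover every feature — redundant.
Drop T7: the rest still cover every feature — redundant.
3 redundant: T1, T5, T7.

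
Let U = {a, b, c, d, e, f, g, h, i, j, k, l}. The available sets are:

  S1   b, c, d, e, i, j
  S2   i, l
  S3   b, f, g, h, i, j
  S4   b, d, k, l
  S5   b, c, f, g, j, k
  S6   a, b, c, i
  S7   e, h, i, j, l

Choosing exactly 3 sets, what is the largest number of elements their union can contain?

Choosing S1, S3, S4 covers {b, c, d, e, f, g, h, i, j, k, l} — 11 elements.
No choice of 3 sets does better; here a is left uncovered.

11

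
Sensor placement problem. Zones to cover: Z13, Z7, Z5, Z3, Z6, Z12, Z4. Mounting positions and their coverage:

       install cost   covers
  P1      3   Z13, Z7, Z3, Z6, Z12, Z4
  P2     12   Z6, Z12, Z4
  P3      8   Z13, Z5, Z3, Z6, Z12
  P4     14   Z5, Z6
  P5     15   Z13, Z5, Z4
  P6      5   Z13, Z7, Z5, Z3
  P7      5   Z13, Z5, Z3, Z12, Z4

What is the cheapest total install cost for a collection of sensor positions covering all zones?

P1, P6 cover every zone at install cost 3 + 5 = 8.
Any cover uses at least 2 sensor positions; among all covering selections none totals below 8.

8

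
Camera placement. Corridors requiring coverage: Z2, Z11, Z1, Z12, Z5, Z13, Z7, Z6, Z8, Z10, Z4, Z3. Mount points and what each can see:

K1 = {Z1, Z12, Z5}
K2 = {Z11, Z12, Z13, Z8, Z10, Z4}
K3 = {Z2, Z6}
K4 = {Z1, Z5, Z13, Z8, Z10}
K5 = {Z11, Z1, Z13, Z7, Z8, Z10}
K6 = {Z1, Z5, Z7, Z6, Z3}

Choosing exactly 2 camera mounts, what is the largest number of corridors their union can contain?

Choosing K2, K6 covers {Z11, Z1, Z12, Z5, Z13, Z7, Z6, Z8, Z10, Z4, Z3} — 11 corridors.
No choice of 2 camera mounts does better; here Z2 is left uncovered.

11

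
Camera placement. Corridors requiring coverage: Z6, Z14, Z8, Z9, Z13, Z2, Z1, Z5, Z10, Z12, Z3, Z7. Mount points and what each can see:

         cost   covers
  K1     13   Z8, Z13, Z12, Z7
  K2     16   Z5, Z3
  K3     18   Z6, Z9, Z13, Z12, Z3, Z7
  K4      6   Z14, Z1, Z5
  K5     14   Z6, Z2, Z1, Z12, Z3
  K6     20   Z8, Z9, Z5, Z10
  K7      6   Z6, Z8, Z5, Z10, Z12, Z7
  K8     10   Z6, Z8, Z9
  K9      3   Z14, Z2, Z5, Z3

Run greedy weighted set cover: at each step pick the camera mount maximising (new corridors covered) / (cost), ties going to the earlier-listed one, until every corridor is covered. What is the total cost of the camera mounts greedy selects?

Pick 1: K9 adds 4 new (Z14, Z2, Z5, Z3) at cost 3 (ratio 4/3).
Pick 2: K7 adds 5 new (Z6, Z8, Z10, Z12, Z7) at cost 6 (ratio 5/6).
Pick 3: K4 adds 1 new (Z1) at cost 6 (ratio 1/6).
Pick 4: K3 adds 2 new (Z9, Z13) at cost 18 (ratio 2/18).
Greedy total cost: 3 + 6 + 6 + 18 = 33.

33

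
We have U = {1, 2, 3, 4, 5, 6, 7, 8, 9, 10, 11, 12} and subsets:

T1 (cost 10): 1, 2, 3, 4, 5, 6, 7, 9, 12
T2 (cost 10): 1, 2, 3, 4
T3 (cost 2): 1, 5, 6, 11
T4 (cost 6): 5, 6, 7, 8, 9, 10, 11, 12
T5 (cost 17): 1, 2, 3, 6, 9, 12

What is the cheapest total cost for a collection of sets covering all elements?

16

T1, T4 cover every element at cost 10 + 6 = 16.
Any cover uses at least 2 sets; among all covering selections none totals below 16.
Greedy by coverage-per-cost would pick T3, T4, T1 for 18 — worse than the optimum 16.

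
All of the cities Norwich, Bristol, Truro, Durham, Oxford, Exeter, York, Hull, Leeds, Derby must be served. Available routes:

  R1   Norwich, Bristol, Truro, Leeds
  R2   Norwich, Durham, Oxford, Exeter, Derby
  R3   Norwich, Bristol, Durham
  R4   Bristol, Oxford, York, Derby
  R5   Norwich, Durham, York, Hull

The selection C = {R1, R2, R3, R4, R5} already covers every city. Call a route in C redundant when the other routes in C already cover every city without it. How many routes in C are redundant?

Drop R1: Truro, Leeds uncovered — not redundant.
Drop R2: Exeter uncovered — not redundant.
Drop R3: the rest still cover every city — redundant.
Drop R4: the rest still cover every city — redundant.
Drop R5: Hull uncovered — not redundant.
2 redundant: R3, R4.

2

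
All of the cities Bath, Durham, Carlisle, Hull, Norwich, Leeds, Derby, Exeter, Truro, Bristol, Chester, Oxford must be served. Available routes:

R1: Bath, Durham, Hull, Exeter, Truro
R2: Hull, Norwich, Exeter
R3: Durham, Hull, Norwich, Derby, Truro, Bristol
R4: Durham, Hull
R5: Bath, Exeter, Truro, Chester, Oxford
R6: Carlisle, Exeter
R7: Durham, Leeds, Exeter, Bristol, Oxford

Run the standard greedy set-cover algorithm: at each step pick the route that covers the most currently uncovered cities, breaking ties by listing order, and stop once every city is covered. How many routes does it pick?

4

Pick 1: R3 covers 6 new cities (Durham, Hull, Norwich, Derby, Truro, Bristol).
Pick 2: R5 covers 4 new cities (Bath, Exeter, Chester, Oxford).
Pick 3: R6 covers 1 new cities (Carlisle).
Pick 4: R7 covers 1 new cities (Leeds).
Greedy uses 4 routes.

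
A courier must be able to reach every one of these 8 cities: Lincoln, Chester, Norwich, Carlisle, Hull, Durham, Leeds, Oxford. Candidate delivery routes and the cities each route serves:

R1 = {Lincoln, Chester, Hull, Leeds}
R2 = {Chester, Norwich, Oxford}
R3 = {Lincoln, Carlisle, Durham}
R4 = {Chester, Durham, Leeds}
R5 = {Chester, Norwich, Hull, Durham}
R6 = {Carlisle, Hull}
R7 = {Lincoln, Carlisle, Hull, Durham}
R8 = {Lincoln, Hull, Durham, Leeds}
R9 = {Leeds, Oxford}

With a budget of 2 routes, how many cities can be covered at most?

Choosing R2, R7 covers {Lincoln, Chester, Norwich, Carlisle, Hull, Durham, Oxford} — 7 cities.
No choice of 2 routes does better; here Leeds is left uncovered.

7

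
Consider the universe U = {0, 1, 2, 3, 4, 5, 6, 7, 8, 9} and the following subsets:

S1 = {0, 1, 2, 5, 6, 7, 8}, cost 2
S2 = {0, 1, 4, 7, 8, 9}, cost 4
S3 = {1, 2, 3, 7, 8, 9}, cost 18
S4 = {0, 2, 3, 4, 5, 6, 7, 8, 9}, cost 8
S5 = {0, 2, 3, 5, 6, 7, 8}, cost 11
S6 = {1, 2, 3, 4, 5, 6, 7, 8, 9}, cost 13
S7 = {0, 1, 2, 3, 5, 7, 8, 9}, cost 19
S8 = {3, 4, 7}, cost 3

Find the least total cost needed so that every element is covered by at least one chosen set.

9

S1, S2, S8 cover every element at cost 2 + 4 + 3 = 9.
Any cover uses at least 2 sets; among all covering selections none totals below 9.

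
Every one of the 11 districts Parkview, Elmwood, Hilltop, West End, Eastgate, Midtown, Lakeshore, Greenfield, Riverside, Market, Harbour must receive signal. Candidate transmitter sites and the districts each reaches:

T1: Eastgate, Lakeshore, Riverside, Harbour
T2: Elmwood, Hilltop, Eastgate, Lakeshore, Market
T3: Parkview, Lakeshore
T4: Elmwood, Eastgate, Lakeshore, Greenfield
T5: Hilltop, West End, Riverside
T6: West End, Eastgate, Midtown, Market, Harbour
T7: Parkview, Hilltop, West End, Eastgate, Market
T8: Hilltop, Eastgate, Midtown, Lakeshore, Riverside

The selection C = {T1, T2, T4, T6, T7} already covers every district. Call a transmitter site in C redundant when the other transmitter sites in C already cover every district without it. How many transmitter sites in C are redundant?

Drop T1: Riverside uncovered — not redundant.
Drop T2: the rest still cover every district — redundant.
Drop T4: Greenfield uncovered — not redundant.
Drop T6: Midtown uncovered — not redundant.
Drop T7: Parkview uncovered — not redundant.
1 redundant: T2.

1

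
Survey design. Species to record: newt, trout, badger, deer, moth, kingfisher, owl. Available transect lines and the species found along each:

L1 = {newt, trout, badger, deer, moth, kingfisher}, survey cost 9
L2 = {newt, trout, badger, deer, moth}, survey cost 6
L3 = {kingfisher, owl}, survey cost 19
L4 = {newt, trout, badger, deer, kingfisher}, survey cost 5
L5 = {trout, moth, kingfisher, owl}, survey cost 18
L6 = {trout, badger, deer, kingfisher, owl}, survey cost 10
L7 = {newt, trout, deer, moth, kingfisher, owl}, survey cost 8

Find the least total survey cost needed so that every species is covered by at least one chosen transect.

L4, L7 cover every species at survey cost 5 + 8 = 13.
Any cover uses at least 2 transects; among all covering selections none totals below 13.

13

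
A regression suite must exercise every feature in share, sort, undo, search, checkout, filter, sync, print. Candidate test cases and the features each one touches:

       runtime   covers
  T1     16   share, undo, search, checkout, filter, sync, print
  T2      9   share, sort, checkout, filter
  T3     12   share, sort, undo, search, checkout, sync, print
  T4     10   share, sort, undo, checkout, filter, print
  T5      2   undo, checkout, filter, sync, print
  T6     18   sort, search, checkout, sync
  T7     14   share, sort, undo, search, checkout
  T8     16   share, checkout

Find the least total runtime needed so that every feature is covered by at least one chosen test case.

14

T3, T5 cover every feature at runtime 12 + 2 = 14.
Any cover uses at least 2 test cases; among all covering selections none totals below 14.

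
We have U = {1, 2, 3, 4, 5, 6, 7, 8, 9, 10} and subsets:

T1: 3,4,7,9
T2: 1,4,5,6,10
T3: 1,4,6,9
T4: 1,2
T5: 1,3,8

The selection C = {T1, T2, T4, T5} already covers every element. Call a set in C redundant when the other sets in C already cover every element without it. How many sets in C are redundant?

Drop T1: 7, 9 uncovered — not redundant.
Drop T2: 5, 6, 10 uncovered — not redundant.
Drop T4: 2 uncovered — not redundant.
Drop T5: 8 uncovered — not redundant.
None of the sets in C is redundant.

0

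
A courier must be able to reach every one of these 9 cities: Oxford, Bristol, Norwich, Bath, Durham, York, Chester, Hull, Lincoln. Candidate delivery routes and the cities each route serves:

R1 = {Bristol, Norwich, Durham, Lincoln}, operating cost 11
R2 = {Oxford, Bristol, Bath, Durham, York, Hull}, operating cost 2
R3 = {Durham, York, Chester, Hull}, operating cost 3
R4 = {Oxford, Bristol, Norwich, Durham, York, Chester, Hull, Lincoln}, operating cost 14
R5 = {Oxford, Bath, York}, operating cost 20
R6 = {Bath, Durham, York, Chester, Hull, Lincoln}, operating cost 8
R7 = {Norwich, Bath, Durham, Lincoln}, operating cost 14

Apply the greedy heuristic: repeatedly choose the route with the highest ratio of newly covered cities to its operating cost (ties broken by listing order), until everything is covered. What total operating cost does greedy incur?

16

Pick 1: R2 adds 6 new (Oxford, Bristol, Bath, Durham, York, Hull) at operating cost 2 (ratio 6/2).
Pick 2: R3 adds 1 new (Chester) at operating cost 3 (ratio 1/3).
Pick 3: R1 adds 2 new (Norwich, Lincoln) at operating cost 11 (ratio 2/11).
Greedy total operating cost: 2 + 3 + 11 = 16.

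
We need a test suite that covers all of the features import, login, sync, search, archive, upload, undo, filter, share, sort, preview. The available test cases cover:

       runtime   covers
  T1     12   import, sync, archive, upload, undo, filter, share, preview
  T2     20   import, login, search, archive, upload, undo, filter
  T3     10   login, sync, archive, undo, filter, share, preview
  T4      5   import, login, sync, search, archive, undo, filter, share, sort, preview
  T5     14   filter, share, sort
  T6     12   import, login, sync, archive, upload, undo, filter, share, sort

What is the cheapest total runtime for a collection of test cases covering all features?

T1, T4 cover every feature at runtime 12 + 5 = 17.
Any cover uses at least 2 test cases; among all covering selections none totals below 17.

17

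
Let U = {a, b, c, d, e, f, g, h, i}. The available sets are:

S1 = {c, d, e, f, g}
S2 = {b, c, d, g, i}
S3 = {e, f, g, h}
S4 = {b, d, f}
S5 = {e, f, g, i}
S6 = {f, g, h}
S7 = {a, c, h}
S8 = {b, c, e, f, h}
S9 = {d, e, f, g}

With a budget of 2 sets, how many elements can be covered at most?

Choosing S2, S3 covers {b, c, d, e, f, g, h, i} — 8 elements.
No choice of 2 sets does better; here a is left uncovered.

8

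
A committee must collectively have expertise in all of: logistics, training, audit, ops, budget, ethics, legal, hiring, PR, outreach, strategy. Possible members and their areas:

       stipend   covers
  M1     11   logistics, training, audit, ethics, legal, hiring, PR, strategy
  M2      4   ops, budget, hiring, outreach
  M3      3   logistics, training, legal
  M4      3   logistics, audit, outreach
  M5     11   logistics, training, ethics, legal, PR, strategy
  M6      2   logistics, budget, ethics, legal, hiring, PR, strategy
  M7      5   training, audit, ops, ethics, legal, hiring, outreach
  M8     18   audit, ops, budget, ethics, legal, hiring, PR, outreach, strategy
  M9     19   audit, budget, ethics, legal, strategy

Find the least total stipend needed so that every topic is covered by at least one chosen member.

7

M6, M7 cover every topic at stipend 2 + 5 = 7.
Any cover uses at least 2 members; among all covering selections none totals below 7.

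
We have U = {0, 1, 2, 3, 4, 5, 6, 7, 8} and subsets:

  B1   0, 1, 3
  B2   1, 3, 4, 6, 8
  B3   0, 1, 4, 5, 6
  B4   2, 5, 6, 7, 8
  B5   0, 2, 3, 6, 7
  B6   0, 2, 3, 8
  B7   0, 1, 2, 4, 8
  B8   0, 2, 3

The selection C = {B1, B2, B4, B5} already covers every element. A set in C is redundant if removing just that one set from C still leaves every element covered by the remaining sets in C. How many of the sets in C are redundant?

Drop B1: the rest still cover every element — redundant.
Drop B2: 4 uncovered — not redundant.
Drop B4: 5 uncovered — not redundant.
Drop B5: the rest still cover every element — redundant.
2 redundant: B1, B5.

2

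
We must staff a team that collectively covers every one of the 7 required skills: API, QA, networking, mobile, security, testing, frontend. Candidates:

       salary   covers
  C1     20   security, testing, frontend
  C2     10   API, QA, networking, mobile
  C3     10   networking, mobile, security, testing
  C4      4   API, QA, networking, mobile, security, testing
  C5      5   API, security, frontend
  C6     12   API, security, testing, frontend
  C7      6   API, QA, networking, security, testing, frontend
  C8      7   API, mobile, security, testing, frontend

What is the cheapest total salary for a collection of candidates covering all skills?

9

C4, C5 cover every skill at salary 4 + 5 = 9.
Any cover uses at least 2 candidates; among all covering selections none totals below 9.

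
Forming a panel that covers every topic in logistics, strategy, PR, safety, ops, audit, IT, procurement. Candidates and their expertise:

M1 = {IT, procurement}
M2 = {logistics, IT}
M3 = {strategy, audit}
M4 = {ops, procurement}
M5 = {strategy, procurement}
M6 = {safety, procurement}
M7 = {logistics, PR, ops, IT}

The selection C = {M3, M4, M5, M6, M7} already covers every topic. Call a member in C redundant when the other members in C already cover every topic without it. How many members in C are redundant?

Drop M3: audit uncovered — not redundant.
Drop M4: the rest still cover every topic — redundant.
Drop M5: the rest still cover every topic — redundant.
Drop M6: safety uncovered — not redundant.
Drop M7: logistics, PR, IT uncovered — not redundant.
2 redundant: M4, M5.

2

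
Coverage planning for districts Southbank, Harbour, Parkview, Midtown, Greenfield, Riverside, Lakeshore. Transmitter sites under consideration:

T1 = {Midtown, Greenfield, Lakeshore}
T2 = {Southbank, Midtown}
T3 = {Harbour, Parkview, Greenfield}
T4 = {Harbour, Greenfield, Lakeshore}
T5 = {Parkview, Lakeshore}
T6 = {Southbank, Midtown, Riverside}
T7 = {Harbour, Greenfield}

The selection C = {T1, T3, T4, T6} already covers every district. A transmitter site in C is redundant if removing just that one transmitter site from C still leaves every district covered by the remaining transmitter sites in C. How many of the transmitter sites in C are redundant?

2

Drop T1: the rest still cover every district — redundant.
Drop T3: Parkview uncovered — not redundant.
Drop T4: the rest still cover every district — redundant.
Drop T6: Southbank, Riverside uncovered — not redundant.
2 redundant: T1, T4.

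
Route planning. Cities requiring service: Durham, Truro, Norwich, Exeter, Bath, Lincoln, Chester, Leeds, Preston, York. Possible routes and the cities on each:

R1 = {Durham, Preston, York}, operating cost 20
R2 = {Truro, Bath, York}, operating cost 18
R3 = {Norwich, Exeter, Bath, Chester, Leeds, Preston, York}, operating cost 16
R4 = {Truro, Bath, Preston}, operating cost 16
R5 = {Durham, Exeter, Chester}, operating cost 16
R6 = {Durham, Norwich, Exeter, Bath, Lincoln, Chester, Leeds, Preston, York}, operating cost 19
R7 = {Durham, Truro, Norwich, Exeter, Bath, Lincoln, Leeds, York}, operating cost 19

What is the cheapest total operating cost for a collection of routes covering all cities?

35

R3, R7 cover every city at operating cost 16 + 19 = 35.
Any cover uses at least 2 routes; among all covering selections none totals below 35.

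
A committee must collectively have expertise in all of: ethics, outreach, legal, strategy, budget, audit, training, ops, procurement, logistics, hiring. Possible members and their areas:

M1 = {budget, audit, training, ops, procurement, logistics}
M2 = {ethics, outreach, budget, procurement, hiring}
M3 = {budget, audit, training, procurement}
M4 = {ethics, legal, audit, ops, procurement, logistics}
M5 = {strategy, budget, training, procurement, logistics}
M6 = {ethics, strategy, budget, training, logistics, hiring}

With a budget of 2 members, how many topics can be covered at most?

10

Choosing M4, M6 covers {ethics, legal, strategy, budget, audit, training, ops, procurement, logistics, hiring} — 10 topics.
No choice of 2 members does better; here outreach is left uncovered.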